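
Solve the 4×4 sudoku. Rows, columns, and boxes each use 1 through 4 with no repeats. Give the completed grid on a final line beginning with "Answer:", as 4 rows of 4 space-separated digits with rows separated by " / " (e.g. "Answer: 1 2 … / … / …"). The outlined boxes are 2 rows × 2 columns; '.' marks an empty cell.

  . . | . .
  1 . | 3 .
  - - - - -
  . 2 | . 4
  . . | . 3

Step 1. [r1c1∈{2,3,4}] across col 1, 2 lands solely at r1c1, so r1c1=2.
Step 2. [r2c2∈{4}] nothing but 4 survives at r2c2. So r2c2=4.
Step 3. [r3c3∈{1}] r3c3 has the single candidate 1 ⇒ r3c3=1.
Step 4. [r3c1∈{3}] r3c1 is down to just 3. So r3c1=3.
Step 5. [r4c1∈{4}] nothing but 4 survives at r4c1, so r4c1=4.
Step 6. [r4c2∈{1}] r4c2 is down to just 1. So r4c2=1.
Step 7. [r4c3∈{2}] r4c3 has the single candidate 2. So r4c3=2.
Step 8. [r1c2∈{3}] only 3 remains possible at r1c2 ⇒ r1c2=3.
Step 9. [r1c3∈{4}] r1c3 has the single candidate 4. So r1c3=4.
Step 10. [r2c4∈{2}] r2c4 has the single candidate 2. So r2c4=2.
Step 11. [r1c4∈{1}] r1c4's peers cover all but 1. So r1c4=1.

Answer: 2 3 4 1 / 1 4 3 2 / 3 2 1 4 / 4 1 2 3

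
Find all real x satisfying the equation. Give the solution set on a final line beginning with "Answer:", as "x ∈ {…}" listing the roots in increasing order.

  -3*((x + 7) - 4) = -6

Step 1. [-3*((x + 7) - 4) = -6] LHS = -3·(…); ÷-3 both sides ⇒ div: (x + 7) - 4 = 2.
Step 2. [(x + 7) - 4 = 2] 4 comes off first (add 4), so sub: x + 7 = 6.
Step 3. [x + 7 = 6] peel the +7: subtract 7 from each side ⇒ sub: x = -1.

Answer: x ∈ {-1}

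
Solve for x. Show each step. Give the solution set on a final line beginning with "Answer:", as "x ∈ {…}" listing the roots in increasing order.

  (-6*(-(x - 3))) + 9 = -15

Step 1. [(-6*(-(x - 3))) + 9 = -15] +9 is outermost — subtract 9 both sides ⇒ sub: -6*(-(x - 3)) = -24.
Step 2. [-6*(-(x - 3)) = -24] leading coefficient -6: divide by -6. So div: -(x - 3) = 4.
Step 3. [-(x - 3) = 4] leading − — multiply by −1, so neg: x - 3 = -4.
Step 4. [x - 3 = -4] peel the -3: add 3 from each side ⇒ sub: x = -1.

Answer: x ∈ {-1}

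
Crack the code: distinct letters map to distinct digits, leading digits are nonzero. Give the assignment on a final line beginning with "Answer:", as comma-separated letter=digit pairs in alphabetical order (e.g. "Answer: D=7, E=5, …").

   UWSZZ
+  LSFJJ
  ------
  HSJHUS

Step 1. [H] H is the leading digit of a 6-digit sum of two 5-digit numbers; the final carry is exactly 1 ⇒ H=1.
Step 2. [col 1: Z + J ≡ S (mod 10)] column 1 (Z + J ≡ S (mod 10), carry-in 0) doesn't pin Z yet; pick Z=5 and continue ⇒ Z=5.
Step 3. [col 1: Z + J ≡ S (mod 10)] no forcing yet in column 1 (carry-in 0); S=2 is free and consistent — try it, so S=2.
Step 4. [col 1: Z + J ≡ S (mod 10)] from column 1 (Z=5, S=2, carry-in 0, digits 1,2,5 already taken and all letters distinct): J must equal 7, so J=7.
Step 5. [col 2: Z + J ≡ U (mod 10)] from column 2 (Z=5, J=7, carry-in 1, digits 1,2,5,7 already taken and all letters distinct): U must equal 3, so U=3.
Step 6. [col 3: S + F ≡ H (mod 10)] column 3: given S=2, H=1, carry-in 1, and digits 1,2,3,5,7 already taken and all letters distinct, S+F≡H (mod 10) forces F=8, so F=8.
Step 7. [col 4: W + S ≡ J (mod 10)] column 4 reads W+S+carry(1)=J with S=2, J=7; with digits 1,2,3,5,7,8 already taken and all letters distinct, the only value for W is 4. So W=4.
Step 8. [col 5: U + L ≡ S (mod 10)] from column 5 (U=3, S=2, carry-in 0, digits 1,2,3,4,5,7,8 already taken and all letters distinct): L must equal 9 ⇒ L=9.

Answer: F=8, H=1, J=7, L=9, S=2, U=3, W=4, Z=5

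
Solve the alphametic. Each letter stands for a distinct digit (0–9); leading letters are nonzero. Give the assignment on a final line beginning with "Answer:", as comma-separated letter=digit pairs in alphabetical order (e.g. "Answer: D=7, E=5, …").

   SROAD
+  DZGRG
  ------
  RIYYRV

Step 1. [col 1: D + G ≡ V (mod 10)] no forcing yet in column 1 (carry-in 0); G=2 is free and consistent — try it, so G=2.
Step 2. [col 1: D + G ≡ V (mod 10)] D=8 is one option consistent with column 1 (D + G ≡ V (mod 10), carry-in 0) — take it ⇒ D=8.
Step 3. [col 1: D + G ≡ V (mod 10)] column 1 reads D+G+carry(0)=V with D=8, G=2; with digits 2,8 already taken and all letters distinct, the only value for V is 0. So V=0.
Step 4. [col 2: A + R ≡ R (mod 10)] column 2: given nothing yet, carry-in 1, and digits 0,2,8 already taken and all letters distinct, A+R≡R (mod 10) forces A=9 ⇒ A=9.
Step 5. [col 2: A + R ≡ R (mod 10)] no forcing yet in column 2 (carry-in 1); R=1 is free and consistent — try it. So R=1.
Step 6. [col 3: O + G ≡ Y (mod 10)] column 3 (O + G ≡ Y (mod 10), carry-in 1) doesn't pin O yet; pick O=4 and continue, so O=4.
Step 7. [col 3: O + G ≡ Y (mod 10)] column 3: given O=4, G=2, carry-in 1, and digits 0,1,2,4,8,9 already taken and all letters distinct, O+G≡Y (mod 10) forces Y=7, so Y=7.
Step 8. [col 4: R + Z ≡ Y (mod 10)] column 4 reads R+Z+carry(0)=Y with R=1, Y=7; with digits 0,1,2,4,7,8,9 already taken and all letters distinct, the only value for Z is 6, so Z=6.
Step 9. [col 5: S + D ≡ I (mod 10)] column 5 reads S+D+carry(0)=I with D=8; with digits 0,1,2,4,6,7,8,9 already taken and all letters distinct, the only value for I is 3 ⇒ I=3.
Step 10. [col 5: S + D ≡ I (mod 10)] column 5 reads S+D+carry(0)=I with D=8, I=3; with digits 0,1,2,3,4,6,7,8,9 already taken and all letters distinct, the only value for S is 5 ⇒ S=5.

Answer: A=9, D=8, G=2, I=3, O=4, R=1, S=5, V=0, Y=7, Z=6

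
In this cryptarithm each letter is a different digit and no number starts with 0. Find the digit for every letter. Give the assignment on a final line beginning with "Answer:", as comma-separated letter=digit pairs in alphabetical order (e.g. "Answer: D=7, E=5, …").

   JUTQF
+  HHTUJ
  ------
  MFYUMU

Step 1. [M] M is the leading digit of a 6-digit sum of two 5-digit numbers; the final carry is exactly 1 ⇒ M=1.
Step 2. [col 1: F + J ≡ U (mod 10)] U=5 is one option consistent with column 1 (F + J ≡ U (mod 10), carry-in 0) — take it ⇒ U=5.
Step 3. [col 1: F + J ≡ U (mod 10)] no forcing yet in column 1 (carry-in 0); F=2 is free and consistent — try it ⇒ F=2.
Step 4. [col 1: F + J ≡ U (mod 10)] from column 1 (F=2, U=5, carry-in 0, digits 1,2,5 already taken and all letters distinct): J must equal 3, so J=3.
Step 5. [col 2: Q + U ≡ M (mod 10)] column 2: given U=5, M=1, carry-in 0, and digits 1,2,3,5 already taken and all letters distinct, Q+U≡M (mod 10) forces Q=6 ⇒ Q=6.
Step 6. [col 3: T + T ≡ U (mod 10)] in column 3 we have T+T≡U with carry-in 1; given U=5 and digits 1,2,3,5,6 already taken and all letters distinct, that pins T to 7, so T=7.
Step 7. [col 4: U + H ≡ Y (mod 10)] Y=4 is one option consistent with column 4 (U + H ≡ Y (mod 10), carry-in 1) — take it ⇒ Y=4.
Step 8. [col 4: U + H ≡ Y (mod 10)] column 4 reads U+H+carry(1)=Y with U=5, Y=4; with digits 1,2,3,4,5,6,7 already taken and all letters distinct, the only value for H is 8. So H=8.

Answer: F=2, H=8, J=3, M=1, Q=6, T=7, U=5, Y=4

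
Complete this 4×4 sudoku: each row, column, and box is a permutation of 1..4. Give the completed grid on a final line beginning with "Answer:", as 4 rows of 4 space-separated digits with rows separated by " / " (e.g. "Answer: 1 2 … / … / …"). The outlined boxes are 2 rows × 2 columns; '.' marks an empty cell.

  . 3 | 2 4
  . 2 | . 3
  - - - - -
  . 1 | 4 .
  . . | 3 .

Step 1. [r3c4∈{2}] r3c4 has the single candidate 2 ⇒ r3c4=2.
Step 2. [r2c1∈{1,4}] 4 has one home in row 2: r2c1. So r2c1=4.
Step 3. [r1c1∈{1}] only 1 remains possible at r1c1, so r1c1=1.
Step 4. [r4c4∈{1}] nothing but 1 survives at r4c4. So r4c4=1.
Step 5. [r2c3∈{1}] r2c3 is down to just 1, so r2c3=1.
Step 6. [r3c1∈{3}] r3c1 has the single candidate 3. So r3c1=3.
Step 7. [r4c2∈{4}] only 4 remains possible at r4c2 ⇒ r4c2=4.
Step 8. [r4c1∈{2}] only 2 remains possible at r4c1. So r4c1=2.

Answer: 1 3 2 4 / 4 2 1 3 / 3 1 4 2 / 2 4 3 1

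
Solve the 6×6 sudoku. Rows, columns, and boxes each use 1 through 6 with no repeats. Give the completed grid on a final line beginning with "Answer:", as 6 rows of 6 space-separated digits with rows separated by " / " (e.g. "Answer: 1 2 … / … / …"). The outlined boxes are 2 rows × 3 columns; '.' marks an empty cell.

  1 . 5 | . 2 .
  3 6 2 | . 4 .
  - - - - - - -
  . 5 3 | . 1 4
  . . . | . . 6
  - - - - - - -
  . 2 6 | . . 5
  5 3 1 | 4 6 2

Step 1. [r4c5∈{3,5}] in col 5, 5 fits only at r4c5. So r4c5=5.
Step 2. [r4c4∈{2,3}] across row 4, 3 lands solely at r4c4, so r4c4=3.
Step 3. [r4c1∈{2,4}] 2 has one home in row 4: r4c1. So r4c1=2.
Step 4. [r2c6∈{1}] r2c6 has the single candidate 1, so r2c6=1.
Step 5. [r4c2∈{1,4}] r4c2 is the only open cell in row 4 admitting 1. So r4c2=1.
Step 6. [r3c1∈{6}] r3c1 is down to just 6. So r3c1=6.
Step 7. [r3c4∈{2}] r3c4 is down to just 2, so r3c4=2.
Step 8. [r5c1∈{4}] r5c1 is down to just 4 ⇒ r5c1=4.
Step 9. [r1c2∈{4}] r1c2 has the single candidate 4. So r1c2=4.
Step 10. [r1c6∈{3}] r1c6's peers cover all but 3 ⇒ r1c6=3.
Step 11. [r2c4∈{5}] only 5 remains possible at r2c4. So r2c4=5.
Step 12. [r1c4∈{6}] r1c4 is down to just 6 ⇒ r1c4=6.
Step 13. [r5c5∈{3}] r5c5 has the single candidate 3. So r5c5=3.
Step 14. [r5c4∈{1}] only 1 remains possible at r5c4. So r5c4=1.
Step 15. [r4c3∈{4}] nothing but 4 survives at r4c3, so r4c3=4.

Answer: 1 4 5 6 2 3 / 3 6 2 5 4 1 / 6 5 3 2 1 4 / 2 1 4 3 5 6 / 4 2 6 1 3 5 / 5 3 1 4 6 2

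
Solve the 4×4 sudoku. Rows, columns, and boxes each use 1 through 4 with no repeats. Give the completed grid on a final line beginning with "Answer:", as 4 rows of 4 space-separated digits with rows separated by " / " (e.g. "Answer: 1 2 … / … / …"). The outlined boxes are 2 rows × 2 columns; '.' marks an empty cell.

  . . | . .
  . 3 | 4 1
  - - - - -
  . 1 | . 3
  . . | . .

Step 1. [r3c3∈{2}] only 2 remains possible at r3c3 ⇒ r3c3=2.
Step 2. [r2c1∈{2}] r2c1 is down to just 2, so r2c1=2.
Step 3. [r3c1∈{4}] r3c1 is down to just 4, so r3c1=4.
Step 4. [r1c1∈{1}] only 1 remains possible at r1c1. So r1c1=1.
Step 5. [r1c2∈{4}] r1c2 is down to just 4 ⇒ r1c2=4.
Step 6. [r1c3∈{3}] r1c3's peers cover all but 3 ⇒ r1c3=3.
Step 7. [r4c2∈{2}] r4c2 is down to just 2, so r4c2=2.
Step 8. [r4c4∈{4}] r4c4 has the single candidate 4. So r4c4=4.
Step 9. [r4c3∈{1}] r4c3 is down to just 1, so r4c3=1.
Step 10. [r4c1∈{3}] r4c1 has the single candidate 3. So r4c1=3.
Step 11. [r1c4∈{2}] r1c4's peers cover all but 2, so r1c4=2.

Answer: 1 4 3 2 / 2 3 4 1 / 4 1 2 3 / 3 2 1 4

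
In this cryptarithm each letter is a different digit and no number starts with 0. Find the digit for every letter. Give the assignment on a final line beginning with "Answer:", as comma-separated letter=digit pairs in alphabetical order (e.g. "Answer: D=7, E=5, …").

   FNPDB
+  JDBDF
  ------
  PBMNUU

Step 1. [col 1: B + F ≡ U (mod 10)] column 1 (B + F ≡ U (mod 10), carry-in 0) doesn't pin U yet; pick U=8 and continue. So U=8.
Step 2. [col 1: B + F ≡ U (mod 10)] several values work for B in column 1 (B + F ≡ U (mod 10), carry-in 0); try B=2. So B=2.
Step 3. [P] the sum has 6 digits but both addends have 5; that extra leading digit P is the final carry, namely 1 ⇒ P=1.
Step 4. [col 1: B + F ≡ U (mod 10)] in column 1 we have B+F≡U with carry-in 0; given B=2, U=8 and digits 1,2,8 already taken and all letters distinct, that pins F to 6 ⇒ F=6.
Step 5. [col 2: D + D ≡ U (mod 10)] no forcing yet in column 2 (carry-in 0); D=9 is free and consistent — try it ⇒ D=9.
Step 6. [col 3: P + B ≡ N (mod 10)] from column 3 (P=1, B=2, carry-in 1, digits 1,2,6,8,9 already taken and all letters distinct): N must equal 4 ⇒ N=4.
Step 7. [col 4: N + D ≡ M (mod 10)] from column 4 (N=4, D=9, carry-in 0, digits 1,2,4,6,8,9 already taken and all letters distinct): M must equal 3 ⇒ M=3.
Step 8. [col 5: F + J ≡ B (mod 10)] column 5: given F=6, B=2, carry-in 1, and digits 1,2,3,4,6,8,9 already taken and all letters distinct, F+J≡B (mod 10) forces J=5, so J=5.

Answer: B=2, D=9, F=6, J=5, M=3, N=4, P=1, U=8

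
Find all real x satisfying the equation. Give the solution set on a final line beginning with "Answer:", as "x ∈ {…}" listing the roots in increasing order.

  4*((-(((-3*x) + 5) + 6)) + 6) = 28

Step 1. [4*((-(((-3*x) + 5) + 6)) + 6) = 28] LHS = 4·(…); ÷4 both sides, so div: (-(((-3*x) + 5) + 6)) + 6 = 7.
Step 2. [(-(((-3*x) + 5) + 6)) + 6 = 7] peel the +6: subtract 6 from each side. So sub: -(((-3*x) + 5) + 6) = 1.
Step 3. [-(((-3*x) + 5) + 6) = 1] LHS negated; negate both sides ⇒ neg: ((-3*x) + 5) + 6 = -1.
Step 4. [((-3*x) + 5) + 6 = -1] peel the +6: subtract 6 from each side ⇒ sub: (-3*x) + 5 = -7.
Step 5. [(-3*x) + 5 = -7] peel the +5: subtract 5 from each side ⇒ sub: -3*x = -12.
Step 6. [-3*x = -12] -3·(inner) — divide through by -3. So div: x = 4.

Answer: x ∈ {4}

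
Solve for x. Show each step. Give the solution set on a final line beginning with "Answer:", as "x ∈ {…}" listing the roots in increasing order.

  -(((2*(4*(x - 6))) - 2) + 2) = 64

Step 1. [-(((2*(4*(x - 6))) - 2) + 2) = 64] leading − — multiply by −1. So neg: ((2*(4*(x - 6))) - 2) + 2 = -64.
Step 2. [((2*(4*(x - 6))) - 2) + 2 = -64] the outer +2 inverts by subtracting 2 ⇒ sub: (2*(4*(x - 6))) - 2 = -66.
Step 3. [(2*(4*(x - 6))) - 2 = -66] the outer -2 inverts by adding 2. So sub: 2*(4*(x - 6)) = -64.
Step 4. [2*(4*(x - 6)) = -64] 2·(inner) — divide through by 2 ⇒ div: 4*(x - 6) = -32.
Step 5. [4*(x - 6) = -32] divide by the outer 4 ⇒ div: x - 6 = -8.
Step 6. [x - 6 = -8] peel the -6: add 6 from each side, so sub: x = -2.

Answer: x ∈ {-2}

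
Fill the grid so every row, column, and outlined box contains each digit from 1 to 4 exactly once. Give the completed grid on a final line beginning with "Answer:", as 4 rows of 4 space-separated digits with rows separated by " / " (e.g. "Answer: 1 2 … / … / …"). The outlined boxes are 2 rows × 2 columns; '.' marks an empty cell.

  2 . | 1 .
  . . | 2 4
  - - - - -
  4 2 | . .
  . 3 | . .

Step 1. [r3c4∈{1,3}] across row 3, 1 lands solely at r3c4, so r3c4=1.
Step 2. [r2c1∈{1,3}] in row 2, 3 fits only at r2c1. So r2c1=3.
Step 3. [r4c3∈{4}] r4c3 has the single candidate 4. So r4c3=4.
Step 4. [r1c4∈{3}] only 3 remains possible at r1c4 ⇒ r1c4=3.
Step 5. [r4c1∈{1}] only 1 remains possible at r4c1, so r4c1=1.
Step 6. [r2c2∈{1}] only 1 remains possible at r2c2 ⇒ r2c2=1.
Step 7. [r1c2∈{4}] r1c2 is down to just 4 ⇒ r1c2=4.
Step 8. [r3c3∈{3}] only 3 remains possible at r3c3, so r3c3=3.
Step 9. [r4c4∈{2}] r4c4 has the single candidate 2, so r4c4=2.

Answer: 2 4 1 3 / 3 1 2 4 / 4 2 3 1 / 1 3 4 2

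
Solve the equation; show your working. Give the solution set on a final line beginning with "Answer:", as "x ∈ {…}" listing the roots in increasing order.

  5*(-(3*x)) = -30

Step 1. [5*(-(3*x)) = -30] LHS = 5·(…); ÷5 both sides, so div: -(3*x) = -6.
Step 2. [-(3*x) = -6] flip signs both sides, so neg: 3*x = 6.
Step 3. [3*x = 6] 3 out front; divide by 3, so div: x = 2.

Answer: x ∈ {2}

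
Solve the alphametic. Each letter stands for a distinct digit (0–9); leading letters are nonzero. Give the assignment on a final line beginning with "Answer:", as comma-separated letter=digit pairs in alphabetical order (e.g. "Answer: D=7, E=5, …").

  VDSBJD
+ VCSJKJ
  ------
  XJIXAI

Step 1. [col 1: D + J ≡ I (mod 10)] no forcing yet in column 1 (carry-in 0); I=1 is free and consistent — try it, so I=1.
Step 2. [col 1: D + J ≡ I (mod 10)] column 1 (D + J ≡ I (mod 10), carry-in 0) doesn't pin J yet; pick J=7 and continue ⇒ J=7.
Step 3. [col 1: D + J ≡ I (mod 10)] in column 1 we have D+J≡I with carry-in 0; given J=7, I=1 and digits 1,7 already taken and all letters distinct, that pins D to 4, so D=4.
Step 4. [col 2: J + K ≡ A (mod 10)] column 2 (J + K ≡ A (mod 10), carry-in 1) doesn't pin K yet; pick K=0 and continue, so K=0.
Step 5. [col 2: J + K ≡ A (mod 10)] column 2: given J=7, K=0, carry-in 1, and digits 0,1,4,7 already taken and all letters distinct, J+K≡A (mod 10) forces A=8 ⇒ A=8.
Step 6. [col 3: B + J ≡ X (mod 10)] column 3 (B + J ≡ X (mod 10), carry-in 0) doesn't pin X yet; pick X=6 and continue, so X=6.
Step 7. [col 3: B + J ≡ X (mod 10)] column 3 reads B+J+carry(0)=X with J=7, X=6; with digits 0,1,4,6,7,8 already taken and all letters distinct, the only value for B is 9 ⇒ B=9.
Step 8. [col 4: S + S ≡ I (mod 10)] from column 4 (I=1, carry-in 1, digits 0,1,4,6,7,8,9 already taken and all letters distinct): S must equal 5 ⇒ S=5.
Step 9. [col 5: D + C ≡ J (mod 10)] column 5 reads D+C+carry(1)=J with D=4, J=7; with digits 0,1,4,5,6,7,8,9 already taken and all letters distinct, the only value for C is 2, so C=2.
Step 10. [col 6: V + V ≡ X (mod 10)] from column 6 (X=6, carry-in 0, digits 0,1,2,4,5,6,7,8,9 already taken and all letters distinct): V must equal 3, so V=3.

Answer: A=8, B=9, C=2, D=4, I=1, J=7, K=0, S=5, V=3, X=6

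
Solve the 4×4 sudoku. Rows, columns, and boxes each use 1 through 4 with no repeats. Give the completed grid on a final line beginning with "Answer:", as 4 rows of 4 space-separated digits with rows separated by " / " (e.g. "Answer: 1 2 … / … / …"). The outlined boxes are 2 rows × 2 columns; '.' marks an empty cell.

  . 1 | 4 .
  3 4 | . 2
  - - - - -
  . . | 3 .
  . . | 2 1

Step 1. [r3c1∈{1,2,4}] across row 3, 1 lands solely at r3c1. So r3c1=1.
Step 2. [r4c1∈{4}] nothing but 4 survives at r4c1, so r4c1=4.
Step 3. [r3c2∈{2}] only 2 remains possible at r3c2. So r3c2=2.
Step 4. [r1c1∈{2}] r1c1's peers cover all but 2, so r1c1=2.
Step 5. [r1c4∈{3}] r1c4's peers cover all but 3, so r1c4=3.
Step 6. [r4c2∈{3}] r4c2 has the single candidate 3, so r4c2=3.
Step 7. [r2c3∈{1}] nothing but 1 survives at r2c3 ⇒ r2c3=1.
Step 8. [r3c4∈{4}] r3c4 is down to just 4. So r3c4=4.

Answer: 2 1 4 3 / 3 4 1 2 / 1 2 3 4 / 4 3 2 1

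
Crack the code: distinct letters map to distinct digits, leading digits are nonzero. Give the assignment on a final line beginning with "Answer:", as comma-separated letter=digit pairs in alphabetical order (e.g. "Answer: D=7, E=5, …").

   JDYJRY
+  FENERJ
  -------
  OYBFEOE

Step 1. [col 1: Y + J ≡ E (mod 10)] column 1 (Y + J ≡ E (mod 10), carry-in 0) doesn't pin J yet; pick J=9 and continue ⇒ J=9.
Step 2. [col 1: Y + J ≡ E (mod 10)] no forcing yet in column 1 (carry-in 0); Y=3 is free and consistent — try it. So Y=3.
Step 3. [col 1: Y + J ≡ E (mod 10)] from column 1 (Y=3, J=9, carry-in 0, digits 3,9 already taken and all letters distinct): E must equal 2, so E=2.
Step 4. [col 2: R + R ≡ O (mod 10)] several values work for O in column 2 (R + R ≡ O (mod 10), carry-in 1); try O=1, so O=1.
Step 5. [col 2: R + R ≡ O (mod 10)] R=5 is one option consistent with column 2 (R + R ≡ O (mod 10), carry-in 1) — take it ⇒ R=5.
Step 6. [col 4: Y + N ≡ F (mod 10)] F=4 is one option consistent with column 4 (Y + N ≡ F (mod 10), carry-in 1) — take it. So F=4.
Step 7. [col 4: Y + N ≡ F (mod 10)] column 4 reads Y+N+carry(1)=F with Y=3, F=4; with digits 1,2,3,4,5,9 already taken and all letters distinct, the only value for N is 0, so N=0.
Step 8. [col 5: D + E ≡ B (mod 10)] column 5: given E=2, carry-in 0, and digits 0,1,2,3,4,5,9 already taken and all letters distinct, D+E≡B (mod 10) forces D=6 ⇒ D=6.
Step 9. [col 5: D + E ≡ B (mod 10)] in column 5 we have D+E≡B with carry-in 0; given D=6, E=2 and digits 0,1,2,3,4,5,6,9 already taken and all letters distinct, that pins B to 8, so B=8.

Answer: B=8, D=6, E=2, F=4, J=9, N=0, O=1, R=5, Y=3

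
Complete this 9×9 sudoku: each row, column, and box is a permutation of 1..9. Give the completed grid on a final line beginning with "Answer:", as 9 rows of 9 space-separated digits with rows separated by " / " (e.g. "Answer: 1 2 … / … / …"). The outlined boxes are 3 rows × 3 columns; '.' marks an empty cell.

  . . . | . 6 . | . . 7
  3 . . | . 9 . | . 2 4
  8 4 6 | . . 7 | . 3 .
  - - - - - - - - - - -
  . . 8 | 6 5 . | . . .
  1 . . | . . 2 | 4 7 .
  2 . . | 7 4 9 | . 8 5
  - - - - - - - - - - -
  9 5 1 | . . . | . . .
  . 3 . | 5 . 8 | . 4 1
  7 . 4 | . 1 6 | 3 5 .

Step 1. [r8c7∈{2,6,7,9}] row 8 places 9 nowhere but r8c7 ⇒ r8c7=9.
Step 2. [r6c7∈{1,6}] in row 6, 1 fits only at r6c7 ⇒ r6c7=1.
Step 3. [r3c4∈{1,2}] across row 3, 1 lands solely at r3c4 ⇒ r3c4=1.
Step 4. [r1c1∈{5}] r1c1's peers cover all but 5. So r1c1=5.
Step 5. [r7c7∈{2,6,7,8}] r7c7 is the only open cell in col 7 admitting 7 ⇒ r7c7=7.
Step 6. [r4c8∈{9}] r4c8 has the single candidate 9, so r4c8=9.
Step 7. [r7c9∈{2,6,8}] in row 7, 8 fits only at r7c9 ⇒ r7c9=8.
Step 8. [r8c3∈{2}] only 2 remains possible at r8c3. So r8c3=2.
Step 9. [r2c4∈{8}] r2c4 is down to just 8. So r2c4=8.
Step 10. [r5c4∈{3}] r5c4's peers cover all but 3, so r5c4=3.
Step 11. [r1c2∈{1,2,9}] 2 has one home in col 2: r1c2. So r1c2=2.
Step 12. [r5c2∈{6,9}] across col 2, 9 lands solely at r5c2. So r5c2=9.
Step 13. [r1c6∈{3,4}] across row 1, 3 lands solely at r1c6 ⇒ r1c6=3.
Step 14. [r9c9∈{2}] r9c9 has the single candidate 2, so r9c9=2.
Step 15. [r7c4∈{2,4}] 2 has one home in col 4: r7c4, so r7c4=2.
Step 16. [r2c7∈{5,6}] in row 2, 6 fits only at r2c7, so r2c7=6.
Step 17. [r2c3∈{7}] only 7 remains possible at r2c3. So r2c3=7.
Step 18. [r1c7∈{8}] nothing but 8 survives at r1c7. So r1c7=8.
Step 19. [r3c9∈{9}] r3c9's peers cover all but 9. So r3c9=9.
Step 20. [r7c5∈{3}] nothing but 3 survives at r7c5. So r7c5=3.
Step 21. [r6c2∈{6}] r6c2 is down to just 6, so r6c2=6.
Step 22. [r3c5∈{2}] r3c5's peers cover all but 2. So r3c5=2.
Step 23. [r4c7∈{2}] r4c7's peers cover all but 2 ⇒ r4c7=2.
Step 24. [r7c6∈{4}] only 4 remains possible at r7c6. So r7c6=4.
Step 25. [r7c8∈{6}] r7c8 is down to just 6 ⇒ r7c8=6.
Step 26. [r1c3∈{9}] nothing but 9 survives at r1c3 ⇒ r1c3=9.
Step 27. [r5c3∈{5}] r5c3 has the single candidate 5. So r5c3=5.
Step 28. [r4c9∈{3}] nothing but 3 survives at r4c9. So r4c9=3.
Step 29. [r4c1∈{4}] r4c1 is down to just 4 ⇒ r4c1=4.
Step 30. [r2c6∈{5}] r2c6 is down to just 5, so r2c6=5.
Step 31. [r9c4∈{9}] r9c4 has the single candidate 9, so r9c4=9.
Step 32. [r6c3∈{3}] r6c3's peers cover all but 3 ⇒ r6c3=3.
Step 33. [r3c7∈{5}] r3c7 is down to just 5, so r3c7=5.
Step 34. [r4c6∈{1}] r4c6's peers cover all but 1, so r4c6=1.
Step 35. [r8c5∈{7}] nothing but 7 survives at r8c5. So r8c5=7.
Step 36. [r4c2∈{7}] r4c2 is down to just 7. So r4c2=7.
Step 37. [r5c9∈{6}] only 6 remains possible at r5c9. So r5c9=6.
Step 38. [r2c2∈{1}] r2c2 is down to just 1. So r2c2=1.
Step 39. [r8c1∈{6}] r8c1's peers cover all but 6. So r8c1=6.
Step 40. [r1c4∈{4}] only 4 remains possible at r1c4, so r1c4=4.
Step 41. [r5c5∈{8}] nothing but 8 survives at r5c5 ⇒ r5c5=8.
Step 42. [r9c2∈{8}] only 8 remains possible at r9c2. So r9c2=8.
Step 43. [r1c8∈{1}] nothing but 1 survives at r1c8 ⇒ r1c8=1.

Answer: 5 2 9 4 6 3 8 1 7 / 3 1 7 8 9 5 6 2 4 / 8 4 6 1 2 7 5 3 9 / 4 7 8 6 5 1 2 9 3 / 1 9 5 3 8 2 4 7 6 / 2 6 3 7 4 9 1 8 5 / 9 5 1 2 3 4 7 6 8 / 6 3 2 5 7 8 9 4 1 / 7 8 4 9 1 6 3 5 2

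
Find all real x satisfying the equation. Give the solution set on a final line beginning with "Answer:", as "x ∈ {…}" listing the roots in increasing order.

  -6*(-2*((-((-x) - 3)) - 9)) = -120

Step 1. [-6*(-2*((-((-x) - 3)) - 9)) = -120] -6 out front; divide by -6 ⇒ div: -2*((-((-x) - 3)) - 9) = 20.
Step 2. [-2*((-((-x) - 3)) - 9) = 20] divide by the outer -2. So div: (-((-x) - 3)) - 9 = -10.
Step 3. [(-((-x) - 3)) - 9 = -10] peel the -9: add 9 from each side ⇒ sub: -((-x) - 3) = -1.
Step 4. [-((-x) - 3) = -1] flip signs both sides, so neg: (-x) - 3 = 1.
Step 5. [(-x) - 3 = 1] 3 comes off first (add 3). So sub: -x = 4.
Step 6. [-x = 4] leading − — multiply by −1. So neg: x = -4.

Answer: x ∈ {-4}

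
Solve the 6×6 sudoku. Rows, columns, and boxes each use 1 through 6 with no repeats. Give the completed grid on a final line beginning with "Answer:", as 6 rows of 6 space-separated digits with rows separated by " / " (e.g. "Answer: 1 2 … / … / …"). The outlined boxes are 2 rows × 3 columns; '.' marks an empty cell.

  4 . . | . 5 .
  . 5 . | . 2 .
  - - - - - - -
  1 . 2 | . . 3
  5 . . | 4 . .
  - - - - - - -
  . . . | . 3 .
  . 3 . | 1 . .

Step 1. [r4c2∈{6}] r4c2's peers cover all but 6. So r4c2=6.
Step 2. [r5c4∈{2,5,6}] across col 4, 2 lands solely at r5c4. So r5c4=2.
Step 3. [r5c1∈{6}] nothing but 6 survives at r5c1 ⇒ r5c1=6.
Step 4. [r6c5∈{4,6}] across col 5, 4 lands solely at r6c5 ⇒ r6c5=4.
Step 5. [r5c3∈{1,4,5}] r5c3 is the only open cell in col 3 admitting 4. So r5c3=4.
Step 6. [r6c6∈{5,6}] across row 6, 6 lands solely at r6c6. So r6c6=6.
Step 7. [r1c6∈{1}] r1c6 has the single candidate 1 ⇒ r1c6=1.
Step 8. [r2c1∈{3}] r2c1 is down to just 3, so r2c1=3.
Step 9. [r2c4∈{6}] only 6 remains possible at r2c4 ⇒ r2c4=6.
Step 10. [r1c2∈{2}] only 2 remains possible at r1c2. So r1c2=2.
Step 11. [r3c4∈{5}] r3c4 has the single candidate 5, so r3c4=5.
Step 12. [r2c6∈{4}] r2c6 has the single candidate 4 ⇒ r2c6=4.
Step 13. [r1c3∈{6}] r1c3 has the single candidate 6. So r1c3=6.
Step 14. [r4c5∈{1}] only 1 remains possible at r4c5 ⇒ r4c5=1.
Step 15. [r3c2∈{4}] r3c2's peers cover all but 4 ⇒ r3c2=4.
Step 16. [r6c3∈{5}] nothing but 5 survives at r6c3 ⇒ r6c3=5.
Step 17. [r4c6∈{2}] nothing but 2 survives at r4c6. So r4c6=2.
Step 18. [r1c4∈{3}] only 3 remains possible at r1c4, so r1c4=3.
Step 19. [r5c2∈{1}] only 1 remains possible at r5c2, so r5c2=1.
Step 20. [r6c1∈{2}] r6c1 has the single candidate 2 ⇒ r6c1=2.
Step 21. [r4c3∈{3}] r4c3's peers cover all but 3, so r4c3=3.
Step 22. [r2c3∈{1}] r2c3's peers cover all but 1. So r2c3=1.
Step 23. [r3c5∈{6}] only 6 remains possible at r3c5, so r3c5=6.
Step 24. [r5c6∈{5}] r5c6 is down to just 5 ⇒ r5c6=5.

Answer: 4 2 6 3 5 1 / 3 5 1 6 2 4 / 1 4 2 5 6 3 / 5 6 3 4 1 2 / 6 1 4 2 3 5 / 2 3 5 1 4 6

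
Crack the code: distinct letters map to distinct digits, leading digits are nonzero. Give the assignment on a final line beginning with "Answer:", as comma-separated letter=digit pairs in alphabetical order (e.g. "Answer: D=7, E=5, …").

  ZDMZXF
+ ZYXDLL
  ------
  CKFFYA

Step 1. [col 1: F + L ≡ A (mod 10)] F=8 is one option consistent with column 1 (F + L ≡ A (mod 10), carry-in 0) — take it ⇒ F=8.
Step 2. [col 1: F + L ≡ A (mod 10)] several values work for A in column 1 (F + L ≡ A (mod 10), carry-in 0); try A=0 ⇒ A=0.
Step 3. [col 1: F + L ≡ A (mod 10)] from column 1 (F=8, A=0, carry-in 0, digits 0,8 already taken and all letters distinct): L must equal 2 ⇒ L=2.
Step 4. [col 2: X + L ≡ Y (mod 10)] column 2 (X + L ≡ Y (mod 10), carry-in 1) doesn't pin Y yet; pick Y=4 and continue ⇒ Y=4.
Step 5. [col 2: X + L ≡ Y (mod 10)] from column 2 (L=2, Y=4, carry-in 1, digits 0,2,4,8 already taken and all letters distinct): X must equal 1, so X=1.
Step 6. [col 3: Z + D ≡ F (mod 10)] D=5 is one option consistent with column 3 (Z + D ≡ F (mod 10), carry-in 0) — take it ⇒ D=5.
Step 7. [col 3: Z + D ≡ F (mod 10)] in column 3 we have Z+D≡F with carry-in 0; given D=5, F=8 and digits 0,1,2,4,5,8 already taken and all letters distinct, that pins Z to 3, so Z=3.
Step 8. [col 4: M + X ≡ F (mod 10)] in column 4 we have M+X≡F with carry-in 0; given X=1, F=8 and digits 0,1,2,3,4,5,8 already taken and all letters distinct, that pins M to 7, so M=7.
Step 9. [col 5: D + Y ≡ K (mod 10)] column 5 reads D+Y+carry(0)=K with D=5, Y=4; with digits 0,1,2,3,4,5,7,8 already taken and all letters distinct, the only value for K is 9 ⇒ K=9.
Step 10. [col 6: Z + Z ≡ C (mod 10)] column 6 reads Z+Z+carry(0)=C with Z=3; with digits 0,1,2,3,4,5,7,8,9 already taken and all letters distinct, the only value for C is 6. So C=6.

Answer: A=0, C=6, D=5, F=8, K=9, L=2, M=7, X=1, Y=4, Z=3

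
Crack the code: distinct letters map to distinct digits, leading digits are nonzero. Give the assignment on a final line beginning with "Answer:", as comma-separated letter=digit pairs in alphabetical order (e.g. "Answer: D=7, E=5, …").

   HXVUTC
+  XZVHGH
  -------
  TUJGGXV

Step 1. [T] the sum has 7 digits but both addends have 6; that extra leading digit T is the final carry, namely 1, so T=1.
Step 2. [col 1: C + H ≡ V (mod 10)] column 1 (C + H ≡ V (mod 10), carry-in 0) doesn't pin V yet; pick V=6 and continue, so V=6.
Step 3. [col 1: C + H ≡ V (mod 10)] no forcing yet in column 1 (carry-in 0); C=7 is free and consistent — try it, so C=7.
Step 4. [col 1: C + H ≡ V (mod 10)] from column 1 (C=7, V=6, carry-in 0, digits 1,6,7 already taken and all letters distinct): H must equal 9. So H=9.
Step 5. [col 2: T + G ≡ X (mod 10)] no forcing yet in column 2 (carry-in 1); G=3 is free and consistent — try it. So G=3.
Step 6. [col 2: T + G ≡ X (mod 10)] in column 2 we have T+G≡X with carry-in 1; given T=1, G=3 and digits 1,3,6,7,9 already taken and all letters distinct, that pins X to 5 ⇒ X=5.
Step 7. [col 3: U + H ≡ G (mod 10)] in column 3 we have U+H≡G with carry-in 0; given H=9, G=3 and digits 1,3,5,6,7,9 already taken and all letters distinct, that pins U to 4 ⇒ U=4.
Step 8. [col 5: X + Z ≡ J (mod 10)] column 5: given X=5, carry-in 1, and digits 1,3,4,5,6,7,9 already taken and all letters distinct, X+Z≡J (mod 10) forces Z=2, so Z=2.
Step 9. [col 5: X + Z ≡ J (mod 10)] column 5 reads X+Z+carry(1)=J with X=5, Z=2; with digits 1,2,3,4,5,6,7,9 already taken and all letters distinct, the only value for J is 8 ⇒ J=8.

Answer: C=7, G=3, H=9, J=8, T=1, U=4, V=6, X=5, Z=2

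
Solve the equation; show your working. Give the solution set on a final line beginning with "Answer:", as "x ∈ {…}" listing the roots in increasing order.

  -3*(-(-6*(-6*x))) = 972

Step 1. [-3*(-(-6*(-6*x))) = 972] -3·(inner) — divide through by -3. So div: -(-6*(-6*x)) = -324.
Step 2. [-(-6*(-6*x)) = -324] leading − — multiply by −1. So neg: -6*(-6*x) = 324.
Step 3. [-6*(-6*x) = 324] -6 out front; divide by -6 ⇒ div: -6*x = -54.
Step 4. [-6*x = -54] -6 out front; divide by -6, so div: x = 9.

Answer: x ∈ {9}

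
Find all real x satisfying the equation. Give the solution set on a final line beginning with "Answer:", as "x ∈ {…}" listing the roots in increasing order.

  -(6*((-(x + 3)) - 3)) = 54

Step 1. [-(6*((-(x + 3)) - 3)) = 54] LHS negated; negate both sides. So neg: 6*((-(x + 3)) - 3) = -54.
Step 2. [6*((-(x + 3)) - 3) = -54] 6 out front; divide by 6, so div: (-(x + 3)) - 3 = -9.
Step 3. [(-(x + 3)) - 3 = -9] -3 is outermost — add 3 both sides. So sub: -(x + 3) = -6.
Step 4. [-(x + 3) = -6] flip signs both sides. So neg: x + 3 = 6.
Step 5. [x + 3 = 6] +3 is outermost — subtract 3 both sides ⇒ sub: x = 3.

Answer: x ∈ {3}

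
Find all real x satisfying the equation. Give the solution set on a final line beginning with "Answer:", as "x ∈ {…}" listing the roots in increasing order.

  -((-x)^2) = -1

Step 1. [-((-x)^2) = -1] LHS negated; negate both sides. So neg: (-x)^2 = 1.
Step 2. [(-x)^2 = 1] LHS squared, RHS 1 ≥ 0: apply √ (±), so sqrt: -x = 1 or -1.
Step 3. [-x = 1 or -1] flip signs both sides ⇒ neg: x = -1 or 1.

Answer: x ∈ {-1, 1}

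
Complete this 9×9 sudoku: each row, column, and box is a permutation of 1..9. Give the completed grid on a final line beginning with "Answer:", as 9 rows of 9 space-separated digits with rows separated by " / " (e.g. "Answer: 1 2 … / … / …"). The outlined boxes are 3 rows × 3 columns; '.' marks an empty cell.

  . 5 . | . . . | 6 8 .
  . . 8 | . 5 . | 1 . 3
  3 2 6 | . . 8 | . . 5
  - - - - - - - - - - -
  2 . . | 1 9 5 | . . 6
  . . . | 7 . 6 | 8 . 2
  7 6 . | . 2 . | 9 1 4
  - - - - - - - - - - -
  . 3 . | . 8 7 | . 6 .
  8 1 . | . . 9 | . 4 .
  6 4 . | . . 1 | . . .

Step 1. [r9c5∈{3}] only 3 remains possible at r9c5. So r9c5=3.
Step 2. [r6c3∈{3,5}] 5 has one home in row 6: r6c3 ⇒ r6c3=5.
Step 3. [r8c9∈{7}] nothing but 7 survives at r8c9 ⇒ r8c9=7.
Step 4. [r1c9∈{9}] nothing but 9 survives at r1c9. So r1c9=9.
Step 5. [r7c4∈{2,4,5}] 4 has one home in row 7: r7c4, so r7c4=4.
Step 6. [r5c5∈{4}] r5c5's peers cover all but 4. So r5c5=4.
Step 7. [r2c8∈{2,7}] across box 3, 2 lands solely at r2c8, so r2c8=2.
Step 8. [r8c3∈{2}] r8c3 has the single candidate 2, so r8c3=2.
Step 9. [r3c8∈{7}] nothing but 7 survives at r3c8. So r3c8=7.
Step 10. [r7c3∈{9}] only 9 remains possible at r7c3 ⇒ r7c3=9.
Step 11. [r9c4∈{2,5}] box 8 places 2 nowhere but r9c4 ⇒ r9c4=2.
Step 12. [r4c8∈{3}] r4c8's peers cover all but 3. So r4c8=3.
Step 13. [r9c7∈{5}] only 5 remains possible at r9c7 ⇒ r9c7=5.
Step 14. [r1c5∈{1,7}] col 5 places 7 nowhere but r1c5. So r1c5=7.
Step 15. [r1c6∈{2,3,4}] across row 1, 2 lands solely at r1c6, so r1c6=2.
Step 16. [r2c4∈{6,9}] r2c4 is the only open cell in row 2 admitting 6 ⇒ r2c4=6.
Step 17. [r5c2∈{9}] r5c2 has the single candidate 9 ⇒ r5c2=9.
Step 18. [r5c1∈{1}] nothing but 1 survives at r5c1, so r5c1=1.
Step 19. [r1c1∈{4}] r1c1 is down to just 4, so r1c1=4.
Step 20. [r1c4∈{3}] only 3 remains possible at r1c4 ⇒ r1c4=3.
Step 21. [r4c7∈{7}] nothing but 7 survives at r4c7 ⇒ r4c7=7.
Step 22. [r2c6∈{4}] r2c6 has the single candidate 4 ⇒ r2c6=4.
Step 23. [r3c4∈{9}] r3c4 is down to just 9 ⇒ r3c4=9.
Step 24. [r8c4∈{5}] r8c4 has the single candidate 5. So r8c4=5.
Step 25. [r6c4∈{8}] r6c4 is down to just 8 ⇒ r6c4=8.
Step 26. [r9c9∈{8}] nothing but 8 survives at r9c9. So r9c9=8.
Step 27. [r7c9∈{1}] r7c9 has the single candidate 1, so r7c9=1.
Step 28. [r7c1∈{5}] r7c1 has the single candidate 5. So r7c1=5.
Step 29. [r3c5∈{1}] r3c5 is down to just 1 ⇒ r3c5=1.
Step 30. [r8c5∈{6}] nothing but 6 survives at r8c5, so r8c5=6.
Step 31. [r1c3∈{1}] r1c3's peers cover all but 1. So r1c3=1.
Step 32. [r8c7∈{3}] nothing but 3 survives at r8c7, so r8c7=3.
Step 33. [r2c2∈{7}] nothing but 7 survives at r2c2, so r2c2=7.
Step 34. [r7c7∈{2}] r7c7 has the single candidate 2 ⇒ r7c7=2.
Step 35. [r4c3∈{4}] r4c3 is down to just 4, so r4c3=4.
Step 36. [r3c7∈{4}] only 4 remains possible at r3c7. So r3c7=4.
Step 37. [r5c8∈{5}] r5c8's peers cover all but 5 ⇒ r5c8=5.
Step 38. [r5c3∈{3}] r5c3 is down to just 3, so r5c3=3.
Step 39. [r9c8∈{9}] r9c8 has the single candidate 9, so r9c8=9.
Step 40. [r4c2∈{8}] nothing but 8 survives at r4c2 ⇒ r4c2=8.
Step 41. [r9c3∈{7}] r9c3's peers cover all but 7, so r9c3=7.
Step 42. [r2c1∈{9}] r2c1 has the single candidate 9, so r2c1=9.
Step 43. [r6c6∈{3}] nothing but 3 survives at r6c6. So r6c6=3.

Answer: 4 5 1 3 7 2 6 8 9 / 9 7 8 6 5 4 1 2 3 / 3 2 6 9 1 8 4 7 5 / 2 8 4 1 9 5 7 3 6 / 1 9 3 7 4 6 8 5 2 / 7 6 5 8 2 3 9 1 4 / 5 3 9 4 8 7 2 6 1 / 8 1 2 5 6 9 3 4 7 / 6 4 7 2 3 1 5 9 8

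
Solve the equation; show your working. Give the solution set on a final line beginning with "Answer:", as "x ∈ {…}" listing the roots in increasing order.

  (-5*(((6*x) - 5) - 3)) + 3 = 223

Step 1. [(-5*(((6*x) - 5) - 3)) + 3 = 223] 3 comes off first (subtract 3). So sub: -5*(((6*x) - 5) - 3) = 220.
Step 2. [-5*(((6*x) - 5) - 3) = 220] -5 out front; divide by -5 ⇒ div: ((6*x) - 5) - 3 = -44.
Step 3. [((6*x) - 5) - 3 = -44] 3 comes off first (add 3), so sub: (6*x) - 5 = -41.
Step 4. [(6*x) - 5 = -41] -5 is outermost — add 5 both sides, so sub: 6*x = -36.
Step 5. [6*x = -36] leading coefficient 6: divide by 6 ⇒ div: x = -6.

Answer: x ∈ {-6}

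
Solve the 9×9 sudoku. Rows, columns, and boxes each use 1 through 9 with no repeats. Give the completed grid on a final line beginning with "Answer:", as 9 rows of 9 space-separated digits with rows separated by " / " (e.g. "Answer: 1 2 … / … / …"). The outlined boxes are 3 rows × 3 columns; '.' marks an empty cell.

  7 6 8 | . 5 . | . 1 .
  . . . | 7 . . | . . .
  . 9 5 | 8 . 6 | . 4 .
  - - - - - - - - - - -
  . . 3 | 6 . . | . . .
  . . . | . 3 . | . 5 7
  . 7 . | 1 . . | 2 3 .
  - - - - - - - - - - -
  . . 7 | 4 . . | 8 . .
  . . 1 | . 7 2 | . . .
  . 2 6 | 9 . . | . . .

Step 1. [r8c4∈{3,5}] across col 4, 5 lands solely at r8c4 ⇒ r8c4=5.
Step 2. [r1c6∈{3,4,9}] row 1 places 4 nowhere but r1c6. So r1c6=4.
Step 3. [r5c4∈{2}] r5c4 is down to just 2, so r5c4=2.
Step 4. [r4c1∈{1,2,4,5,8,9}] in row 4, 2 fits only at r4c1, so r4c1=2.
Step 5. [r1c9∈{2,3,9}] 2 has one home in row 1: r1c9 ⇒ r1c9=2.
Step 6. [r3c9∈{3}] r3c9's peers cover all but 3. So r3c9=3.
Step 7. [r1c7∈{9}] r1c7 has the single candidate 9, so r1c7=9.
Step 8. [r3c1∈{1}] r3c1 is down to just 1. So r3c1=1.
Step 9. [r7c5∈{1,6}] in col 5, 6 fits only at r7c5. So r7c5=6.
Step 10. [r4c6∈{5,7,8,9}] r4c6 is the only open cell in row 4 admitting 7 ⇒ r4c6=7.
Step 11. [r4c2∈{1,4,5,8}] r4c2 is the only open cell in row 4 admitting 5. So r4c2=5.
Step 12. [r7c2∈{3}] only 3 remains possible at r7c2. So r7c2=3.
Step 13. [r9c6∈{1,3,8}] r9c6 is the only open cell in box 8 admitting 3, so r9c6=3.
Step 14. [r9c5∈{1,8}] in box 8, 8 fits only at r9c5 ⇒ r9c5=8.
Step 15. [r2c2∈{4}] r2c2's peers cover all but 4 ⇒ r2c2=4.
Step 16. [r2c5∈{1,2,9}] in col 5, 1 fits only at r2c5, so r2c5=1.
Step 17. [r5c2∈{1,8}] in col 2, 1 fits only at r5c2, so r5c2=1.
Step 18. [r6c6∈{5,8,9}] across row 6, 5 lands solely at r6c6. So r6c6=5.
Step 19. [r8c7∈{3,4,6}] across row 8, 3 lands solely at r8c7, so r8c7=3.
Step 20. [r5c6∈{8,9}] in col 6, 8 fits only at r5c6. So r5c6=8.
Step 21. [r6c1∈{4,6,8,9}] box 4 places 8 nowhere but r6c1, so r6c1=8.
Step 22. [r6c9∈{4,6,9}] row 6 places 6 nowhere but r6c9, so r6c9=6.
Step 23. [r5c7∈{4}] r5c7's peers cover all but 4, so r5c7=4.
Step 24. [r5c3∈{9}] only 9 remains possible at r5c3. So r5c3=9.
Step 25. [r4c5∈{4,9}] across row 4, 4 lands solely at r4c5. So r4c5=4.
Step 26. [r2c7∈{5,6}] in col 7, 6 fits only at r2c7, so r2c7=6.
Step 27. [r9c7∈{1,5,7}] across col 7, 5 lands solely at r9c7, so r9c7=5.
Step 28. [r9c9∈{1,4}] r9c9 is the only open cell in row 9 admitting 1. So r9c9=1.
Step 29. [r7c9∈{9}] nothing but 9 survives at r7c9 ⇒ r7c9=9.
Step 30. [r2c8∈{8}] nothing but 8 survives at r2c8. So r2c8=8.
Step 31. [r8c1∈{4,9}] 9 has one home in row 8: r8c1, so r8c1=9.
Step 32. [r4c7∈{1}] r4c7 is down to just 1 ⇒ r4c7=1.
Step 33. [r2c6∈{9}] r2c6 is down to just 9, so r2c6=9.
Step 34. [r7c8∈{2}] r7c8 is down to just 2 ⇒ r7c8=2.
Step 35. [r3c5∈{2}] r3c5 is down to just 2. So r3c5=2.
Step 36. [r8c9∈{4}] r8c9's peers cover all but 4 ⇒ r8c9=4.
Step 37. [r9c1∈{4}] r9c1 has the single candidate 4 ⇒ r9c1=4.
Step 38. [r8c2∈{8}] r8c2's peers cover all but 8 ⇒ r8c2=8.
Step 39. [r1c4∈{3}] r1c4's peers cover all but 3, so r1c4=3.
Step 40. [r2c9∈{5}] r2c9 is down to just 5, so r2c9=5.
Step 41. [r5c1∈{6}] nothing but 6 survives at r5c1. So r5c1=6.
Step 42. [r7c1∈{5}] nothing but 5 survives at r7c1 ⇒ r7c1=5.
Step 43. [r7c6∈{1}] only 1 remains possible at r7c6, so r7c6=1.
Step 44. [r6c5∈{9}] r6c5's peers cover all but 9 ⇒ r6c5=9.
Step 45. [r9c8∈{7}] only 7 remains possible at r9c8, so r9c8=7.
Step 46. [r4c8∈{9}] r4c8's peers cover all but 9 ⇒ r4c8=9.
Step 47. [r3c7∈{7}] r3c7 is down to just 7. So r3c7=7.
Step 48. [r2c1∈{3}] r2c1's peers cover all but 3. So r2c1=3.
Step 49. [r6c3∈{4}] only 4 remains possible at r6c3 ⇒ r6c3=4.
Step 50. [r2c3∈{2}] r2c3 is down to just 2 ⇒ r2c3=2.
Step 51. [r8c8∈{6}] only 6 remains possible at r8c8 ⇒ r8c8=6.
Step 52. [r4c9∈{8}] only 8 remains possible at r4c9. So r4c9=8.

Answer: 7 6 8 3 5 4 9 1 2 / 3 4 2 7 1 9 6 8 5 / 1 9 5 8 2 6 7 4 3 / 2 5 3 6 4 7 1 9 8 / 6 1 9 2 3 8 4 5 7 / 8 7 4 1 9 5 2 3 6 / 5 3 7 4 6 1 8 2 9 / 9 8 1 5 7 2 3 6 4 / 4 2 6 9 8 3 5 7 1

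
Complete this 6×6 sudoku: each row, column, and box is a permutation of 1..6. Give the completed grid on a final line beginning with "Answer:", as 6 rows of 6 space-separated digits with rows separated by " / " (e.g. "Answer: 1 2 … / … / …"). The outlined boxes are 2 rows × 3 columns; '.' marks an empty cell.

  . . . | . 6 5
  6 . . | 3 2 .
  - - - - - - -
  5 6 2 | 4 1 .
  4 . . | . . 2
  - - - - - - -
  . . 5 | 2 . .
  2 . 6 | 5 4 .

Step 1. [r5c5∈{3}] r5c5's peers cover all but 3. So r5c5=3.
Step 2. [r5c1∈{1}] r5c1 has the single candidate 1. So r5c1=1.
Step 3. [r2c6∈{1,4}] 4 has one home in col 6: r2c6 ⇒ r2c6=4.
Step 4. [r2c3∈{1}] r2c3 is down to just 1, so r2c3=1.
Step 5. [r1c1∈{3}] only 3 remains possible at r1c1 ⇒ r1c1=3.
Step 6. [r6c2∈{3}] r6c2's peers cover all but 3 ⇒ r6c2=3.
Step 7. [r1c2∈{2,4}] 2 has one home in row 1: r1c2, so r1c2=2.
Step 8. [r5c6∈{6}] r5c6 is down to just 6, so r5c6=6.
Step 9. [r1c4∈{1}] r1c4 has the single candidate 1. So r1c4=1.
Step 10. [r3c6∈{3}] only 3 remains possible at r3c6. So r3c6=3.
Step 11. [r4c5∈{5}] only 5 remains possible at r4c5, so r4c5=5.
Step 12. [r2c2∈{5}] r2c2's peers cover all but 5 ⇒ r2c2=5.
Step 13. [r4c4∈{6}] r4c4 has the single candidate 6 ⇒ r4c4=6.
Step 14. [r4c2∈{1}] r4c2 is down to just 1 ⇒ r4c2=1.
Step 15. [r5c2∈{4}] only 4 remains possible at r5c2 ⇒ r5c2=4.
Step 16. [r1c3∈{4}] nothing but 4 survives at r1c3. So r1c3=4.
Step 17. [r6c6∈{1}] r6c6 has the single candidate 1, so r6c6=1.
Step 18. [r4c3∈{3}] nothing but 3 survives at r4c3. So r4c3=3.

Answer: 3 2 4 1 6 5 / 6 5 1 3 2 4 / 5 6 2 4 1 3 / 4 1 3 6 5 2 / 1 4 5 2 3 6 / 2 3 6 5 4 1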